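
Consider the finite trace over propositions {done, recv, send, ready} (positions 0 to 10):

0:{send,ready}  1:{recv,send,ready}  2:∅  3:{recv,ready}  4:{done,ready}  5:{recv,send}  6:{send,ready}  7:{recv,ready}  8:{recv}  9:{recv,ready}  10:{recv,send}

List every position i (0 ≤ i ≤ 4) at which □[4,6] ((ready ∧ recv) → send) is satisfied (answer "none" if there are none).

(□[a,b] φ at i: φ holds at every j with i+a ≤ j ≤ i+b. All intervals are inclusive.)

Evaluate at each i in [0,4]:
  i=0: ✓ (all of [4,6])
  i=1: ✗ (fails at j=7)
  i=2: ✗ (fails at j=7)
  i=3: ✗ (fails at j=7)
  i=4: ✗ (fails at j=9)

0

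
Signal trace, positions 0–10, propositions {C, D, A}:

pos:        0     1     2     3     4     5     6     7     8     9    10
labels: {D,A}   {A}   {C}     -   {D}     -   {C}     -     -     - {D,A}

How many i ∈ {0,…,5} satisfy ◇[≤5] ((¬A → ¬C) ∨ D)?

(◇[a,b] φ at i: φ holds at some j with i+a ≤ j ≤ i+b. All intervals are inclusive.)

Evaluate at each i in [0,5]:
  i=0: ✓ (witness j=0)
  i=1: ✓ (witness j=1)
  i=2: ✓ (witness j=3)
  i=3: ✓ (witness j=3)
  i=4: ✓ (witness j=4)
  i=5: ✓ (witness j=5)
Positions where it holds: {0, 1, 2, 3, 4, 5} → 6.

6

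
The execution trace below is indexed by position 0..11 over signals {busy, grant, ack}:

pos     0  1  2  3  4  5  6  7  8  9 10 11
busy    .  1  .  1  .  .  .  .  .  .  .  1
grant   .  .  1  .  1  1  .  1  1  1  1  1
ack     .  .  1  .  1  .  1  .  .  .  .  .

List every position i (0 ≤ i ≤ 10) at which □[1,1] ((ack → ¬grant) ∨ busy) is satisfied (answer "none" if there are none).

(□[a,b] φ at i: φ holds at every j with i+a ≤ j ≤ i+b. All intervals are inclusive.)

0, 2, 4, 5, 6, 7, 8, 9, 10

Evaluate at each i in [0,10]:
  i=0: ✓ (all of [1,1])
  i=1: ✗ (fails at j=2)
  i=2: ✓ (all of [3,3])
  i=3: ✗ (fails at j=4)
  i=4: ✓ (all of [5,5])
  i=5: ✓ (all of [6,6])
  i=6: ✓ (all of [7,7])
  i=7: ✓ (all of [8,8])
  i=8: ✓ (all of [9,9])
  i=9: ✓ (all of [10,10])
  i=10: ✓ (all of [11,11])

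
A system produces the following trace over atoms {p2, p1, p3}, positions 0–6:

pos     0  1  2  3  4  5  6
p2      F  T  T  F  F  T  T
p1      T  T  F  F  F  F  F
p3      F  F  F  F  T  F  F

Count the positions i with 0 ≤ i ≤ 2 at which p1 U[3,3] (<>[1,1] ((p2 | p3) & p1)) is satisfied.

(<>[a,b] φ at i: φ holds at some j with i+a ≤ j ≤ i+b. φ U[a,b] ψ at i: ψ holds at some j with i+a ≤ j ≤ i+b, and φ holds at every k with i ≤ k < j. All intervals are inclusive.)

Evaluate at each i in [0,2]:
  i=0: ✗ (no rhs in [3,3])
  i=1: ✗ (no rhs in [4,4])
  i=2: ✗ (no rhs in [5,5])
Positions where it holds: {} → 0.

0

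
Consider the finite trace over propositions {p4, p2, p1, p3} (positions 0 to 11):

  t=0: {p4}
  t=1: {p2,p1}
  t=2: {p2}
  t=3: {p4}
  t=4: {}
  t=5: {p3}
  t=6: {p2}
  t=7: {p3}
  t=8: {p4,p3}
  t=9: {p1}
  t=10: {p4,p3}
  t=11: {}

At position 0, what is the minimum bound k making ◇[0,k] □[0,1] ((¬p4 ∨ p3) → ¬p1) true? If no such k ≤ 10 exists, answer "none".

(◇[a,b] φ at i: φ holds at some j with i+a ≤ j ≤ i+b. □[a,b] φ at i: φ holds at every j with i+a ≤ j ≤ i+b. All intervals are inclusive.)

2

Scan j = 0,1,… for □[0,1] ((¬p4 ∨ p3) → ¬p1):
  j=0: fails
  j=1: fails
  j=2: holds
First hit at j=2, so smallest k = 2-0 = 2.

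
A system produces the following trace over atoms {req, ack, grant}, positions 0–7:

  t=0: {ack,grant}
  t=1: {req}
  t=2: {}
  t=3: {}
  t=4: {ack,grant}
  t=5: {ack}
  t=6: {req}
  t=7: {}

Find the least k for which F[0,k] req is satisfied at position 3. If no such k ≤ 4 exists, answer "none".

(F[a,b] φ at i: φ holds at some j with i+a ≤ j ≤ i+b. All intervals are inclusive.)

3

Scan j = 3,4,… for req:
  j=3: fails
  j=4: fails
  j=5: fails
  j=6: holds
First hit at j=6, so smallest k = 6-3 = 3.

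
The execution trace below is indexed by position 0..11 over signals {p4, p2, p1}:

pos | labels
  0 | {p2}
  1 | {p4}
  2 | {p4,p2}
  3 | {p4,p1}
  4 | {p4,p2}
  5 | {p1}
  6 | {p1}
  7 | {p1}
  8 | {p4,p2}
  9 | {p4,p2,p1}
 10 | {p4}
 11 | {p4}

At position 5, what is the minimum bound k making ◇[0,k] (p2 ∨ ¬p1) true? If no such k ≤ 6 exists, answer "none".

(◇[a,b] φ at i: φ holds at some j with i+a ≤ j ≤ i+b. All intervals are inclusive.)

3

Scan j = 5,6,… for (p2 ∨ ¬p1):
  j=5: fails
  j=6: fails
  j=7: fails
  j=8: holds
First hit at j=8, so smallest k = 8-5 = 3.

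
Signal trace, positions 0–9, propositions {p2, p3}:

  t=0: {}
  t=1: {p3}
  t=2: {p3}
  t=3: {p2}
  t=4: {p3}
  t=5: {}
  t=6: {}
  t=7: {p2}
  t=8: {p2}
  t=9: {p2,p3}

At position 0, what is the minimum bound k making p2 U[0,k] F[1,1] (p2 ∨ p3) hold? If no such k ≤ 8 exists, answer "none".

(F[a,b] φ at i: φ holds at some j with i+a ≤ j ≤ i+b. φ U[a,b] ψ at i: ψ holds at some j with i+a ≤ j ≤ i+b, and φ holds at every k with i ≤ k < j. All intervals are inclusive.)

Need earliest j ≥ 0 with F[1,1] (p2 ∨ p3), and p2 at every k in [0,j-1].
  j=0: rhs holds (empty prefix). k = 0.

0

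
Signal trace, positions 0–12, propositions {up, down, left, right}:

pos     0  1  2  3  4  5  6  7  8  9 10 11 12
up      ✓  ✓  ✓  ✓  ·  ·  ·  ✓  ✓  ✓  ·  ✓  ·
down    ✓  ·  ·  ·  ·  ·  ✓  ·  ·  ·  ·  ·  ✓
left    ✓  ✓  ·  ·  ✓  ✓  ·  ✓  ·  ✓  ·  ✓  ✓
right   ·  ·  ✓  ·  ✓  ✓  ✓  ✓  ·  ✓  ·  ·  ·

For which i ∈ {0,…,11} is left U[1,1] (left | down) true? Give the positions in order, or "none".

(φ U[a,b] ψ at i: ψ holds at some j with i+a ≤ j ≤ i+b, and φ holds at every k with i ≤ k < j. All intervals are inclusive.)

0, 4, 5, 11

Evaluate at each i in [0,11]:
  i=0: ✓ (rhs at j=1; lhs holds on [0,0])
  i=1: ✗ (no rhs in [2,2])
  i=2: ✗ (no rhs in [3,3])
  i=3: ✗ (lhs fails at k=3 before rhs at j=4)
  i=4: ✓ (rhs at j=5; lhs holds on [4,4])
  i=5: ✓ (rhs at j=6; lhs holds on [5,5])
  i=6: ✗ (lhs fails at k=6 before rhs at j=7)
  i=7: ✗ (no rhs in [8,8])
  i=8: ✗ (lhs fails at k=8 before rhs at j=9)
  i=9: ✗ (no rhs in [10,10])
  i=10: ✗ (lhs fails at k=10 before rhs at j=11)
  i=11: ✓ (rhs at j=12; lhs holds on [11,11])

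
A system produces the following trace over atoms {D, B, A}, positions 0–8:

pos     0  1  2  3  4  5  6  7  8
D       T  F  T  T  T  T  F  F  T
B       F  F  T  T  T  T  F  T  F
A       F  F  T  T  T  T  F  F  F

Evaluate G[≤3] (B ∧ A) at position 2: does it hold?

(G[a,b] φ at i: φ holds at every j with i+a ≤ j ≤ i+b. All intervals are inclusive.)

True

Check (B ∧ A) at every j in [2,5]:
  j=2: true
  j=3: true
  j=4: true
  j=5: true
All positions satisfy it → formula holds.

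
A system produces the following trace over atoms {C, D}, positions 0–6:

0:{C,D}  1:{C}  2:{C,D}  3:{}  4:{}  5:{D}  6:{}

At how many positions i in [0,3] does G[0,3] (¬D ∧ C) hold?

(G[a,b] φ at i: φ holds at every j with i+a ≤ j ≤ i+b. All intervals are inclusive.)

0

Evaluate at each i in [0,3]:
  i=0: ✗ (fails at j=0)
  i=1: ✗ (fails at j=2)
  i=2: ✗ (fails at j=2)
  i=3: ✗ (fails at j=3)
Positions where it holds: {} → 0.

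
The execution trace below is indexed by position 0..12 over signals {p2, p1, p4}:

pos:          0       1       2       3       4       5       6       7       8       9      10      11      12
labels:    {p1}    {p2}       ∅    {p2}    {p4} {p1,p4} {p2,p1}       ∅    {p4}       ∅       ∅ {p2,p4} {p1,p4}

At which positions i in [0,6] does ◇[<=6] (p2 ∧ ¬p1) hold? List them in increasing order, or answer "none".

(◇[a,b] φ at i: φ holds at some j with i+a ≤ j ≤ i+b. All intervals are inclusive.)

0, 1, 2, 3, 5, 6

Evaluate at each i in [0,6]:
  i=0: ✓ (witness j=1)
  i=1: ✓ (witness j=1)
  i=2: ✓ (witness j=3)
  i=3: ✓ (witness j=3)
  i=4: ✗ (none in [4,10])
  i=5: ✓ (witness j=11)
  i=6: ✓ (witness j=11)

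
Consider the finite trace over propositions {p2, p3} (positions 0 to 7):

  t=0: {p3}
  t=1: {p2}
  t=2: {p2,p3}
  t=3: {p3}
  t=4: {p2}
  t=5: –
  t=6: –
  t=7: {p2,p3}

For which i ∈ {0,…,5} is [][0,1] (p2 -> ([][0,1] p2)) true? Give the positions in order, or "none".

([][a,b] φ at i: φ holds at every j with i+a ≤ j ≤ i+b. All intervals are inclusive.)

0, 5

Evaluate at each i in [0,5]:
  i=0: ✓ (all of [0,1])
  i=1: ✗ (fails at j=2)
  i=2: ✗ (fails at j=2)
  i=3: ✗ (fails at j=4)
  i=4: ✗ (fails at j=4)
  i=5: ✓ (all of [5,6])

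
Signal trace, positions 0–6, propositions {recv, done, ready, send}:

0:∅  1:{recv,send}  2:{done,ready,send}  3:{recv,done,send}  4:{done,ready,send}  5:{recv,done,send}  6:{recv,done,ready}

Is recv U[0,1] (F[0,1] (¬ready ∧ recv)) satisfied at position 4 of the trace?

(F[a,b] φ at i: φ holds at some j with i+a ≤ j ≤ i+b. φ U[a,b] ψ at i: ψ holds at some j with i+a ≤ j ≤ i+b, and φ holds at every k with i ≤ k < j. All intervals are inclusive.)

Holds

Need some j in [4,5] with F[0,1] (¬ready ∧ recv), and recv at every k in [4,j-1].
  j=4: F[0,1] (¬ready ∧ recv) holds; no prefix to check → satisfied.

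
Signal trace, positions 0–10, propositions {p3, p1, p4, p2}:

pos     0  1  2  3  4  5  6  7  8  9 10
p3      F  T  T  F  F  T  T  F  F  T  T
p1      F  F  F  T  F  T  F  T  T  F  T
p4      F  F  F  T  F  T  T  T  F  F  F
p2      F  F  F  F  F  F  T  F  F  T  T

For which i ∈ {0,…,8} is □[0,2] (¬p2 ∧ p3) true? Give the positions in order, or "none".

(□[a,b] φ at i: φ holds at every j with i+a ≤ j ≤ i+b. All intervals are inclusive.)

Evaluate at each i in [0,8]:
  i=0: ✗ (fails at j=0)
  i=1: ✗ (fails at j=3)
  i=2: ✗ (fails at j=3)
  i=3: ✗ (fails at j=3)
  i=4: ✗ (fails at j=4)
  i=5: ✗ (fails at j=6)
  i=6: ✗ (fails at j=6)
  i=7: ✗ (fails at j=7)
  i=8: ✗ (fails at j=8)

none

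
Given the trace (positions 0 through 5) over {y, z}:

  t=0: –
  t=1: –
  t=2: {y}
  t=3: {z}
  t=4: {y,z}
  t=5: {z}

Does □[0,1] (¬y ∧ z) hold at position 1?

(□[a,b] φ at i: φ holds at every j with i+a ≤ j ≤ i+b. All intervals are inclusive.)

Check (¬y ∧ z) at every j in [1,2]:
  j=1: false
  j=2: false
Fails at j=1 → formula fails.

Does not hold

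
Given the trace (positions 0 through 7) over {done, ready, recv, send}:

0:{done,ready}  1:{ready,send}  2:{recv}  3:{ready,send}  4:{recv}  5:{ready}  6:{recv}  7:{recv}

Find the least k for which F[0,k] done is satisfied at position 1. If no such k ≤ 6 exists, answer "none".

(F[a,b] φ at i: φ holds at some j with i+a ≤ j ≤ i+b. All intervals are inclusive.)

Scan j = 1,2,… for done:
  j=1: fails
  j=2: fails
  j=3: fails
  j=4: fails
  j=5: fails
  j=6: fails
  j=7: fails
No j in [1,7] satisfies it → none.

none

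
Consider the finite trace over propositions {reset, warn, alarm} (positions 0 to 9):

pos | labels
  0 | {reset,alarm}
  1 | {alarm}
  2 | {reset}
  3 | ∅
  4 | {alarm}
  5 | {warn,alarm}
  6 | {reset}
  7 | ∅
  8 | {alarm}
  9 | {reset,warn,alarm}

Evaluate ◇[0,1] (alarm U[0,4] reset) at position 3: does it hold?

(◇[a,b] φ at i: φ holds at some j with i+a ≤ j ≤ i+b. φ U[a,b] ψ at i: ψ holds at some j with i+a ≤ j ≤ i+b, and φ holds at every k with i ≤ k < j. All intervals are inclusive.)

Holds

Check (alarm U[0,4] reset) at each j in [3,4]:
  j=3: fails
  j=4: holds
Found at j=4 → formula holds.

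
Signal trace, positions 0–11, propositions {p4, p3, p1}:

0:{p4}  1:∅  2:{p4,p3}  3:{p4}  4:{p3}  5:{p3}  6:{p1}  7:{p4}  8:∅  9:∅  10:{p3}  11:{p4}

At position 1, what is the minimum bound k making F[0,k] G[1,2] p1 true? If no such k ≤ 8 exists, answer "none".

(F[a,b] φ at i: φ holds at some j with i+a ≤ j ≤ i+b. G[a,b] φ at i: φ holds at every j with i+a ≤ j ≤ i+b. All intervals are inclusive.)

none

Scan j = 1,2,… for G[1,2] p1:
  j=1: fails
  j=2: fails
  j=3: fails
  j=4: fails
  j=5: fails
  j=6: fails
  j=7: fails
  j=8: fails
  j=9: fails
No j in [1,9] satisfies it → none.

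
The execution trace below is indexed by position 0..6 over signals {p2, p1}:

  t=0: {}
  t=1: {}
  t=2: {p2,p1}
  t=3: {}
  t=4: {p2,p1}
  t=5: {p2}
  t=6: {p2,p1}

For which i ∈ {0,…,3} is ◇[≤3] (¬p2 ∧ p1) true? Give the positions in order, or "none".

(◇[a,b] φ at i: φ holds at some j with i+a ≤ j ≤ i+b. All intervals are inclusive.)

Evaluate at each i in [0,3]:
  i=0: ✗ (none in [0,3])
  i=1: ✗ (none in [1,4])
  i=2: ✗ (none in [2,5])
  i=3: ✗ (none in [3,6])

none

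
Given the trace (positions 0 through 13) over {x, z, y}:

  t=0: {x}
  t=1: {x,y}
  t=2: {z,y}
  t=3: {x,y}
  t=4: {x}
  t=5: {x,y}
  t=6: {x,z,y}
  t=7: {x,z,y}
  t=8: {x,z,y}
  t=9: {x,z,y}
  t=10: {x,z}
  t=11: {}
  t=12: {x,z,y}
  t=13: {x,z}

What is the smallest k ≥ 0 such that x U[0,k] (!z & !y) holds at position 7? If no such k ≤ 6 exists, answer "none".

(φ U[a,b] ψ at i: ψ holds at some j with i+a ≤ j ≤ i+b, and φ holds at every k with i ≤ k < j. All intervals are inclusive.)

Need earliest j ≥ 7 with (!z & !y), and x at every k in [7,j-1].
  j=7: rhs fails.
  j=8: rhs fails.
  j=9: rhs fails.
  j=10: rhs fails.
  j=11: rhs holds; lhs holds on [7,10]. k = 4.

4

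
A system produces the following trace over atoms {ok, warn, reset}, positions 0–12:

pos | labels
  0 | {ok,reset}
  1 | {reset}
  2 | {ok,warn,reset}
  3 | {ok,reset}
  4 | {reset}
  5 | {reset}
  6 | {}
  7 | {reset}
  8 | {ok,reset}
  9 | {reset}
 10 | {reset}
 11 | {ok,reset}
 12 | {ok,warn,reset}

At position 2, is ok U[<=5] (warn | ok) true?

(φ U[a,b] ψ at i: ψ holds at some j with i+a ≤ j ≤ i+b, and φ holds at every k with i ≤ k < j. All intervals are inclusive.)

Holds

Need some j in [2,7] with (warn | ok), and ok at every k in [2,j-1].
  j=2: (warn | ok) holds; no prefix to check → satisfied.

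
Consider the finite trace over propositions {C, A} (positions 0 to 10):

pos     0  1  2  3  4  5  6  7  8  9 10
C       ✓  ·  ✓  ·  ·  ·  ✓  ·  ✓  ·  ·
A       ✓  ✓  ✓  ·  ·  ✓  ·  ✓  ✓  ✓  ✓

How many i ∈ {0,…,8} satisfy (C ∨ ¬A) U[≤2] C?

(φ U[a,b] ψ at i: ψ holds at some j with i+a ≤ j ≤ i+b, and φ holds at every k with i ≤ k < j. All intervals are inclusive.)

4

Evaluate at each i in [0,8]:
  i=0: ✓ (rhs at j=0)
  i=1: ✗ (lhs fails at k=1 before rhs at j=2)
  i=2: ✓ (rhs at j=2)
  i=3: ✗ (no rhs in [3,5])
  i=4: ✗ (lhs fails at k=5 before rhs at j=6)
  i=5: ✗ (lhs fails at k=5 before rhs at j=6)
  i=6: ✓ (rhs at j=6)
  i=7: ✗ (lhs fails at k=7 before rhs at j=8)
  i=8: ✓ (rhs at j=8)
Positions where it holds: {0, 2, 6, 8} → 4.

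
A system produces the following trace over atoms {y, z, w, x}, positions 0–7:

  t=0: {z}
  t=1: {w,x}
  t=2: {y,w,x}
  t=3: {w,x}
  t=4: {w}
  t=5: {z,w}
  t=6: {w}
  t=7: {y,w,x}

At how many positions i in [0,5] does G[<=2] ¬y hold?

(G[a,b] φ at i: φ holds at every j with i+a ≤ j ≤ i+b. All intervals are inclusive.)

2

Evaluate at each i in [0,5]:
  i=0: ✗ (fails at j=2)
  i=1: ✗ (fails at j=2)
  i=2: ✗ (fails at j=2)
  i=3: ✓ (all of [3,5])
  i=4: ✓ (all of [4,6])
  i=5: ✗ (fails at j=7)
Positions where it holds: {3, 4} → 2.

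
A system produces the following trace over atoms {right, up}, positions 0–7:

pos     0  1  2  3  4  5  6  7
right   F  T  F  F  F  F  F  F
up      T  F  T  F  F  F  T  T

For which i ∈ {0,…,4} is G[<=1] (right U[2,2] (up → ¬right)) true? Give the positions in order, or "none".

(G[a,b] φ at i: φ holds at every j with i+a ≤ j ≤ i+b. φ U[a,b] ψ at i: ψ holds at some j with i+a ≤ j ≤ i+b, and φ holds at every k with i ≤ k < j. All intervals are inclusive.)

none

Evaluate at each i in [0,4]:
  i=0: ✗ (fails at j=0)
  i=1: ✗ (fails at j=1)
  i=2: ✗ (fails at j=2)
  i=3: ✗ (fails at j=3)
  i=4: ✗ (fails at j=4)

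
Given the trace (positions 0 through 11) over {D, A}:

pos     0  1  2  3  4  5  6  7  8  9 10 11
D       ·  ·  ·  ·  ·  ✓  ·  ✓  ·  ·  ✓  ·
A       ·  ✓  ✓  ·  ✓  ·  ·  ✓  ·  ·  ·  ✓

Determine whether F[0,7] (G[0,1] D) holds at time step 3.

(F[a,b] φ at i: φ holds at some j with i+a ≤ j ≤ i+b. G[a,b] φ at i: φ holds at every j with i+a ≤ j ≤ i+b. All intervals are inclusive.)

False

Check G[0,1] D at each j in [3,10]:
  j=3: fails at 3
  j=4: fails at 4
  j=5: fails at 6
  j=6: fails at 6
  j=7: fails at 8
  j=8: fails at 8
  j=9: fails at 9
  j=10: fails at 11
No position in the window satisfies it → formula fails.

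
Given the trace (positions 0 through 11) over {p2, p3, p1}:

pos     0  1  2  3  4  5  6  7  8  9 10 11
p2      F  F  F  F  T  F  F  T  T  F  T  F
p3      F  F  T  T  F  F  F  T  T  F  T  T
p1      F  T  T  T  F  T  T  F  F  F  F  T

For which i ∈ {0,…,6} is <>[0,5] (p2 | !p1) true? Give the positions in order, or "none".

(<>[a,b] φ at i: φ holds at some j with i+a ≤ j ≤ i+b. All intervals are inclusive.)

Evaluate at each i in [0,6]:
  i=0: ✓ (witness j=0)
  i=1: ✓ (witness j=4)
  i=2: ✓ (witness j=4)
  i=3: ✓ (witness j=4)
  i=4: ✓ (witness j=4)
  i=5: ✓ (witness j=7)
  i=6: ✓ (witness j=7)

0, 1, 2, 3, 4, 5, 6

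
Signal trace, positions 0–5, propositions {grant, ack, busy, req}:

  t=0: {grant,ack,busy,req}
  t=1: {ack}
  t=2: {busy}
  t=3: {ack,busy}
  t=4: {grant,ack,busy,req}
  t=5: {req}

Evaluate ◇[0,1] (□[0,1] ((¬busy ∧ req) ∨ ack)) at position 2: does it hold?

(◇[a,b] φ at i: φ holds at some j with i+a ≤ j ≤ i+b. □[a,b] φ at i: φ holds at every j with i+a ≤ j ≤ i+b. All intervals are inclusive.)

Yes

Check □[0,1] ((¬busy ∧ req) ∨ ack) at each j in [2,3]:
  j=2: fails at 2
  j=3: holds on [3,4]
Found at j=3 → formula holds.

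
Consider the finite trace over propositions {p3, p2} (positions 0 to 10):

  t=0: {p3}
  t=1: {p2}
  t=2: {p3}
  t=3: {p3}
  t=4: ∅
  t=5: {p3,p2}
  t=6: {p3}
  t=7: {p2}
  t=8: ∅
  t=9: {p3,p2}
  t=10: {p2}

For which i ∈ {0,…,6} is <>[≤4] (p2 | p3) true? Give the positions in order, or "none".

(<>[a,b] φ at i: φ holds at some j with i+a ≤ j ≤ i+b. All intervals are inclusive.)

Evaluate at each i in [0,6]:
  i=0: ✓ (witness j=0)
  i=1: ✓ (witness j=1)
  i=2: ✓ (witness j=2)
  i=3: ✓ (witness j=3)
  i=4: ✓ (witness j=5)
  i=5: ✓ (witness j=5)
  i=6: ✓ (witness j=6)

0, 1, 2, 3, 4, 5, 6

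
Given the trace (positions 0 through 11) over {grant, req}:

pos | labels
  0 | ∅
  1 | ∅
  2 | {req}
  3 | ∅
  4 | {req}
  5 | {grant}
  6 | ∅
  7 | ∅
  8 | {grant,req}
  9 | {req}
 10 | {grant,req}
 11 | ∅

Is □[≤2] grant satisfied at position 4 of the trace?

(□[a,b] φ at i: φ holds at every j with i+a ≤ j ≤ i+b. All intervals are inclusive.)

Check grant at every j in [4,6]:
  j=4: false
  j=5: true
  j=6: false
Fails at j=4 → formula fails.

False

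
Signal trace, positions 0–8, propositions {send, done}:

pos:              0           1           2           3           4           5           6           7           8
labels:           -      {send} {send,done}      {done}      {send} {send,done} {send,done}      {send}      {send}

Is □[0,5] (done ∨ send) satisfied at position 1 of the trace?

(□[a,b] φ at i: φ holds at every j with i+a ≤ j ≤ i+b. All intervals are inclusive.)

Holds

Check (done ∨ send) at every j in [1,6]:
  j=1: true
  j=2: true
  j=3: true
  j=4: true
  j=5: true
  j=6: true
All positions satisfy it → formula holds.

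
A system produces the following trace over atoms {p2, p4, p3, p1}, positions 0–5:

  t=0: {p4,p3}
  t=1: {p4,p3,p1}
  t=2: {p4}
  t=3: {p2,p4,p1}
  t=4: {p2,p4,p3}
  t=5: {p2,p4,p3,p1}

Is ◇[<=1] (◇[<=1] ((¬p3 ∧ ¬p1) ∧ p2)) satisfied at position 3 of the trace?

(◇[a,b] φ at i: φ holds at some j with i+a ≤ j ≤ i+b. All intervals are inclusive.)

Check ◇[<=1] ((¬p3 ∧ ¬p1) ∧ p2) at each j in [3,4]:
  j=3: fails (none in [3,4])
  j=4: fails (none in [4,5])
No position in the window satisfies it → formula fails.

No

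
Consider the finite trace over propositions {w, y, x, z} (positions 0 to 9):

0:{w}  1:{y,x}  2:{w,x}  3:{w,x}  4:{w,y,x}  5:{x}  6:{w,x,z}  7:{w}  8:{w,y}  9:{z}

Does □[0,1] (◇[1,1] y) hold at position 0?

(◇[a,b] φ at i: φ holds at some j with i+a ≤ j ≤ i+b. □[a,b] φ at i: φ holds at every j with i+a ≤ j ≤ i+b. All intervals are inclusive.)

Check ◇[1,1] y at every j in [0,1]:
  j=0: holds (witness at 1)
  j=1: fails (none in [2,2])
Fails at j=1 → formula fails.

No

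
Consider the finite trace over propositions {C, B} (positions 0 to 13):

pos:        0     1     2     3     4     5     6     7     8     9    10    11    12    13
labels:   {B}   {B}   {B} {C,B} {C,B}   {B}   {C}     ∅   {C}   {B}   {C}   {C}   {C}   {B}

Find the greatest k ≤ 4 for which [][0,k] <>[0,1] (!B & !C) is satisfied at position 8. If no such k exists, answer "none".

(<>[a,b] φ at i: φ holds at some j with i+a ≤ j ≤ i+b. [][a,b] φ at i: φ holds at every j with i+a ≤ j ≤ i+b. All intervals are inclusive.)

none

<>[0,1] (!B & !C) must hold from j=8 onward; find where it first fails.
  j=8: fails → no k works.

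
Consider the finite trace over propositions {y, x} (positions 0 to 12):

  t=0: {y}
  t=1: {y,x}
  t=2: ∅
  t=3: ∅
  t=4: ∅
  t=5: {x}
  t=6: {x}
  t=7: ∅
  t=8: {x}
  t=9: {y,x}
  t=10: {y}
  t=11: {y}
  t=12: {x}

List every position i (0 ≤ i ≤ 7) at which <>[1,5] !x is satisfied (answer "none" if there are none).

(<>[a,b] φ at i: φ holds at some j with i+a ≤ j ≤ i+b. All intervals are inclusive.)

Evaluate at each i in [0,7]:
  i=0: ✓ (witness j=2)
  i=1: ✓ (witness j=2)
  i=2: ✓ (witness j=3)
  i=3: ✓ (witness j=4)
  i=4: ✓ (witness j=7)
  i=5: ✓ (witness j=7)
  i=6: ✓ (witness j=7)
  i=7: ✓ (witness j=10)

0, 1, 2, 3, 4, 5, 6, 7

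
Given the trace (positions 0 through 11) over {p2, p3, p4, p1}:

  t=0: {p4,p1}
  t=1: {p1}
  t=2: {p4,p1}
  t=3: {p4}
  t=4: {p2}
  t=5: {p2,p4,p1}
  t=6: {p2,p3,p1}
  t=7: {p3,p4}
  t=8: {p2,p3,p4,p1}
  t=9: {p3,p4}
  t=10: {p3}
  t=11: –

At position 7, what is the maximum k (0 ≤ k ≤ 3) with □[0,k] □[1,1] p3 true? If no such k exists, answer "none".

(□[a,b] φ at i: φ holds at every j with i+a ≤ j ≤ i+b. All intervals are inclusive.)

□[1,1] p3 must hold from j=7 onward; find where it first fails.
  j=7: holds
  j=8: holds
  j=9: holds
  j=10: fails
Holds on [7,9], so largest k = 2.

2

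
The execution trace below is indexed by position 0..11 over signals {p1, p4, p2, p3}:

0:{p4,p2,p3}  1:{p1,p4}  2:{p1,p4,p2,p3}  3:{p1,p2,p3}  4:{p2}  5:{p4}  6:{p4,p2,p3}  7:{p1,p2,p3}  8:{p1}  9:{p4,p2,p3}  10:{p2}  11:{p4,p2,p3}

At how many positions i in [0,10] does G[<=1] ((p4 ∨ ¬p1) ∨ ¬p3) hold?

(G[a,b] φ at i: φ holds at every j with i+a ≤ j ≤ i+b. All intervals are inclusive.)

7

Evaluate at each i in [0,10]:
  i=0: ✓ (all of [0,1])
  i=1: ✓ (all of [1,2])
  i=2: ✗ (fails at j=3)
  i=3: ✗ (fails at j=3)
  i=4: ✓ (all of [4,5])
  i=5: ✓ (all of [5,6])
  i=6: ✗ (fails at j=7)
  i=7: ✗ (fails at j=7)
  i=8: ✓ (all of [8,9])
  i=9: ✓ (all of [9,10])
  i=10: ✓ (all of [10,11])
Positions where it holds: {0, 1, 4, 5, 8, 9, 10} → 7.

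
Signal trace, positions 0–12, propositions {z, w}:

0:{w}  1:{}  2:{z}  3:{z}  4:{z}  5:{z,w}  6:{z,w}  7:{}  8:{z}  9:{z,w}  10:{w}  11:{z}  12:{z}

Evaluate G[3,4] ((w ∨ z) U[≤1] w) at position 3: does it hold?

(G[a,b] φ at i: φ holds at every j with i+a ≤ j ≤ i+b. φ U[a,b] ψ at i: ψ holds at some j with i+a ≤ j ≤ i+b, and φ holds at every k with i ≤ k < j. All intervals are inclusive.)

Check ((w ∨ z) U[≤1] w) at every j in [6,7]:
  j=6: holds
  j=7: fails
Fails at j=7 → formula fails.

No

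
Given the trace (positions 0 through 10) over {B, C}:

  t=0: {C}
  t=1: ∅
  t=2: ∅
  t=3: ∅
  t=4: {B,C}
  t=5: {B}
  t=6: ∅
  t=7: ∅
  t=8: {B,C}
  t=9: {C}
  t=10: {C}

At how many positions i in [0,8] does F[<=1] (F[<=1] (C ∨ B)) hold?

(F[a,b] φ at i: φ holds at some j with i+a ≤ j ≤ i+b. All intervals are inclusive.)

Evaluate at each i in [0,8]:
  i=0: ✓ (witness j=0)
  i=1: ✗ (none in [1,2])
  i=2: ✓ (witness j=3)
  i=3: ✓ (witness j=3)
  i=4: ✓ (witness j=4)
  i=5: ✓ (witness j=5)
  i=6: ✓ (witness j=7)
  i=7: ✓ (witness j=7)
  i=8: ✓ (witness j=8)
Positions where it holds: {0, 2, 3, 4, 5, 6, 7, 8} → 8.

8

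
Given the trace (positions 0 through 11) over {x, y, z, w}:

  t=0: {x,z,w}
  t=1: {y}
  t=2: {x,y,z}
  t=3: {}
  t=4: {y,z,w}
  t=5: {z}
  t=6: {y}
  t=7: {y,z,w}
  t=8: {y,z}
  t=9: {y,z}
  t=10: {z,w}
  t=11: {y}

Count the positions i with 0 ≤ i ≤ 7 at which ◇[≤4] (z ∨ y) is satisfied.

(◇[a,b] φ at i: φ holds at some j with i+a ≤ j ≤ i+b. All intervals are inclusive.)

8

Evaluate at each i in [0,7]:
  i=0: ✓ (witness j=0)
  i=1: ✓ (witness j=1)
  i=2: ✓ (witness j=2)
  i=3: ✓ (witness j=4)
  i=4: ✓ (witness j=4)
  i=5: ✓ (witness j=5)
  i=6: ✓ (witness j=6)
  i=7: ✓ (witness j=7)
Positions where it holds: {0, 1, 2, 3, 4, 5, 6, 7} → 8.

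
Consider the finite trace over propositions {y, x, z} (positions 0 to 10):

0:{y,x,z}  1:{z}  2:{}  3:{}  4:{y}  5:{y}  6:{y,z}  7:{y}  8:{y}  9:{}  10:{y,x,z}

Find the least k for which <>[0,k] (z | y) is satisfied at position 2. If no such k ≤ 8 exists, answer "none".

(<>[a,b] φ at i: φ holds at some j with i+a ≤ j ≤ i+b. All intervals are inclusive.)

Scan j = 2,3,… for (z | y):
  j=2: fails
  j=3: fails
  j=4: holds
First hit at j=4, so smallest k = 4-2 = 2.

2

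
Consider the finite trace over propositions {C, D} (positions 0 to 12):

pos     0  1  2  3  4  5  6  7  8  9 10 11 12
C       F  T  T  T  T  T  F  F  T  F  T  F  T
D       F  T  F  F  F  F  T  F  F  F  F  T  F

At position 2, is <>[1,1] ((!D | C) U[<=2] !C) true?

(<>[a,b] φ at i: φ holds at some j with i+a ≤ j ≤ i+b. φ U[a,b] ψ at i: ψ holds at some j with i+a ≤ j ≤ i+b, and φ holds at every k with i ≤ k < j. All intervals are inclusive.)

No

Check ((!D | C) U[<=2] !C) at each j in [3,3]:
  j=3: fails
No position in the window satisfies it → formula fails.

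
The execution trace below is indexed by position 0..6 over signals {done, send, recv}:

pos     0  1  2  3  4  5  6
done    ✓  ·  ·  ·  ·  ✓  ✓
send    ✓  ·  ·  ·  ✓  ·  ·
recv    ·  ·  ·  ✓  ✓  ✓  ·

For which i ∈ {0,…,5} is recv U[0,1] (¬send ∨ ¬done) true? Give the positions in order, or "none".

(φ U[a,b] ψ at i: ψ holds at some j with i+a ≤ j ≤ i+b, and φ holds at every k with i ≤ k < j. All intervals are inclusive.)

1, 2, 3, 4, 5

Evaluate at each i in [0,5]:
  i=0: ✗ (lhs fails at k=0 before rhs at j=1)
  i=1: ✓ (rhs at j=1)
  i=2: ✓ (rhs at j=2)
  i=3: ✓ (rhs at j=3)
  i=4: ✓ (rhs at j=4)
  i=5: ✓ (rhs at j=5)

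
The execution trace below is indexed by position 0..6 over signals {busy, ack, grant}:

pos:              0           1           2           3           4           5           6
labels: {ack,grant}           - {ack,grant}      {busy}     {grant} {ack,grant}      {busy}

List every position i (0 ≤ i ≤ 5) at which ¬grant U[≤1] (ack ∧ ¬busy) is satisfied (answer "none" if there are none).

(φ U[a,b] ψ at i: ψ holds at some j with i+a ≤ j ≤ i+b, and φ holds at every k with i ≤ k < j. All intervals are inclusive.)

0, 1, 2, 5

Evaluate at each i in [0,5]:
  i=0: ✓ (rhs at j=0)
  i=1: ✓ (rhs at j=2; lhs holds on [1,1])
  i=2: ✓ (rhs at j=2)
  i=3: ✗ (no rhs in [3,4])
  i=4: ✗ (lhs fails at k=4 before rhs at j=5)
  i=5: ✓ (rhs at j=5)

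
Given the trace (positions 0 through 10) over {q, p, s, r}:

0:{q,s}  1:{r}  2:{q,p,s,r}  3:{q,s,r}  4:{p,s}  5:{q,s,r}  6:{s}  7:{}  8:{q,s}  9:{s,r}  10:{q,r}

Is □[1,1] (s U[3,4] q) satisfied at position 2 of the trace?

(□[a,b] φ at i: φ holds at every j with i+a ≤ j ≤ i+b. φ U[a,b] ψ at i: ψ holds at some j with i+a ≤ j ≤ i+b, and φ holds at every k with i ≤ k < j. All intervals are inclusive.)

Check (s U[3,4] q) at every j in [3,3]:
  j=3: fails
Fails at j=3 → formula fails.

Does not hold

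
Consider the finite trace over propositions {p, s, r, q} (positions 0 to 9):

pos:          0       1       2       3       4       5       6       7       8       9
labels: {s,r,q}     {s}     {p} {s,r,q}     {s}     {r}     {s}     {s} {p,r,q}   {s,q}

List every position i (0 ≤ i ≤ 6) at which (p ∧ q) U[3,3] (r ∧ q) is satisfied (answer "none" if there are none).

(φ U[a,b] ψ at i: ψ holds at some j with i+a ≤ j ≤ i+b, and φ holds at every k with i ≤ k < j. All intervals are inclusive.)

none

Evaluate at each i in [0,6]:
  i=0: ✗ (lhs fails at k=0 before rhs at j=3)
  i=1: ✗ (no rhs in [4,4])
  i=2: ✗ (no rhs in [5,5])
  i=3: ✗ (no rhs in [6,6])
  i=4: ✗ (no rhs in [7,7])
  i=5: ✗ (lhs fails at k=5 before rhs at j=8)
  i=6: ✗ (no rhs in [9,9])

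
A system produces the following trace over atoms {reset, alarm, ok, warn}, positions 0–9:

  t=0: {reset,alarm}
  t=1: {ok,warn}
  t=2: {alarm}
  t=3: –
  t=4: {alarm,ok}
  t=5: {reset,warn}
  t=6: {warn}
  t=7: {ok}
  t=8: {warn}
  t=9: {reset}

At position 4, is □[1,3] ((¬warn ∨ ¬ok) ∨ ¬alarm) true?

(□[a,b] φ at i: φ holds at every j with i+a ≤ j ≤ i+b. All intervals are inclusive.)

True

Check ((¬warn ∨ ¬ok) ∨ ¬alarm) at every j in [5,7]:
  j=5: true
  j=6: true
  j=7: true
All positions satisfy it → formula holds.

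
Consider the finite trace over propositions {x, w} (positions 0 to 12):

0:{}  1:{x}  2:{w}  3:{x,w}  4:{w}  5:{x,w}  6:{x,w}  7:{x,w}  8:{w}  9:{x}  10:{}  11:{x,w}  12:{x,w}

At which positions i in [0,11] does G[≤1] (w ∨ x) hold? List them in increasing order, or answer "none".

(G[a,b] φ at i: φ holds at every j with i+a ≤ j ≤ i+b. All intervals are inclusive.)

1, 2, 3, 4, 5, 6, 7, 8, 11

Evaluate at each i in [0,11]:
  i=0: ✗ (fails at j=0)
  i=1: ✓ (all of [1,2])
  i=2: ✓ (all of [2,3])
  i=3: ✓ (all of [3,4])
  i=4: ✓ (all of [4,5])
  i=5: ✓ (all of [5,6])
  i=6: ✓ (all of [6,7])
  i=7: ✓ (all of [7,8])
  i=8: ✓ (all of [8,9])
  i=9: ✗ (fails at j=10)
  i=10: ✗ (fails at j=10)
  i=11: ✓ (all of [11,12])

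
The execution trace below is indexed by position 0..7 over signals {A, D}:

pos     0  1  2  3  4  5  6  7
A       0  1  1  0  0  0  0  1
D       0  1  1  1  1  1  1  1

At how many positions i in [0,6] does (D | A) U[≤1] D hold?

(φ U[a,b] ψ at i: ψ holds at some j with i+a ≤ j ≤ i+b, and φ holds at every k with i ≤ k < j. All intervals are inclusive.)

6

Evaluate at each i in [0,6]:
  i=0: ✗ (lhs fails at k=0 before rhs at j=1)
  i=1: ✓ (rhs at j=1)
  i=2: ✓ (rhs at j=2)
  i=3: ✓ (rhs at j=3)
  i=4: ✓ (rhs at j=4)
  i=5: ✓ (rhs at j=5)
  i=6: ✓ (rhs at j=6)
Positions where it holds: {1, 2, 3, 4, 5, 6} → 6.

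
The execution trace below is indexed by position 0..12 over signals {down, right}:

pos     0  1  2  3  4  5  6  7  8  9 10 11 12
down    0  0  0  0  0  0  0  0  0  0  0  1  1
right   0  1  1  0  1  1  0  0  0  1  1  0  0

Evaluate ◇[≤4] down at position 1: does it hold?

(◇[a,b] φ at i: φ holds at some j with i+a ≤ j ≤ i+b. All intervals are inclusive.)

False

Check down at each j in [1,5]:
  j=1: false
  j=2: false
  j=3: false
  j=4: false
  j=5: false
No position in the window satisfies it → formula fails.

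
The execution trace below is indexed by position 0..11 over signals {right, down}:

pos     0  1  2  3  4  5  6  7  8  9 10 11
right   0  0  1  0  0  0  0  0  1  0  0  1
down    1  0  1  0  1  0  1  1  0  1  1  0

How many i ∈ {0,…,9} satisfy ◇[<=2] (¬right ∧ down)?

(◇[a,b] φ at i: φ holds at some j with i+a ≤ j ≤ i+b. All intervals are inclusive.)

Evaluate at each i in [0,9]:
  i=0: ✓ (witness j=0)
  i=1: ✗ (none in [1,3])
  i=2: ✓ (witness j=4)
  i=3: ✓ (witness j=4)
  i=4: ✓ (witness j=4)
  i=5: ✓ (witness j=6)
  i=6: ✓ (witness j=6)
  i=7: ✓ (witness j=7)
  i=8: ✓ (witness j=9)
  i=9: ✓ (witness j=9)
Positions where it holds: {0, 2, 3, 4, 5, 6, 7, 8, 9} → 9.

9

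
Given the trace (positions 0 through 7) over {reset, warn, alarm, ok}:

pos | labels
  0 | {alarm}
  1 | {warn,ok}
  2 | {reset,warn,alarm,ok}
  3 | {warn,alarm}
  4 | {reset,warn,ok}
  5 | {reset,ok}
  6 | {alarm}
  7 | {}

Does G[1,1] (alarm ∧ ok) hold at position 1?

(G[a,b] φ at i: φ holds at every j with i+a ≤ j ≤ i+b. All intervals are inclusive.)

True

Check (alarm ∧ ok) at every j in [2,2]:
  j=2: true
All positions satisfy it → formula holds.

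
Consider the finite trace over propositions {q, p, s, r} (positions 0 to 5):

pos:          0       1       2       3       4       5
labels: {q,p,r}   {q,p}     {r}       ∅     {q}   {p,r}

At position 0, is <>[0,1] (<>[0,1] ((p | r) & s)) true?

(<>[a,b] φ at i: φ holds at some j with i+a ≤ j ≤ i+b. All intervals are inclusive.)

Check <>[0,1] ((p | r) & s) at each j in [0,1]:
  j=0: fails (none in [0,1])
  j=1: fails (none in [1,2])
No position in the window satisfies it → formula fails.

False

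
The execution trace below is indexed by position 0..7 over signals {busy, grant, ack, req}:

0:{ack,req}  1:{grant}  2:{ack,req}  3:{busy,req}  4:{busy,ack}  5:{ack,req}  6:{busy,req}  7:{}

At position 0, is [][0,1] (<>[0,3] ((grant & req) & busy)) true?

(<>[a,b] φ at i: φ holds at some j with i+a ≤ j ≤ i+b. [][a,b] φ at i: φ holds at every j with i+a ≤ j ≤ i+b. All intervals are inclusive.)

Check <>[0,3] ((grant & req) & busy) at every j in [0,1]:
  j=0: fails (none in [0,3])
  j=1: fails (none in [1,4])
Fails at j=0 → formula fails.

No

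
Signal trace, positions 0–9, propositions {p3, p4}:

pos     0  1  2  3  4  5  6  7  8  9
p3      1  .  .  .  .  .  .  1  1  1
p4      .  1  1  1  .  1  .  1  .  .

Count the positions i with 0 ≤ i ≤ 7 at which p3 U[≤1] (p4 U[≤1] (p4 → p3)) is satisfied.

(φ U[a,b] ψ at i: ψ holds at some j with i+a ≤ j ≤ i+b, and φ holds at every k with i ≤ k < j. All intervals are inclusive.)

6

Evaluate at each i in [0,7]:
  i=0: ✓ (rhs at j=0)
  i=1: ✗ (no rhs in [1,2])
  i=2: ✗ (lhs fails at k=2 before rhs at j=3)
  i=3: ✓ (rhs at j=3)
  i=4: ✓ (rhs at j=4)
  i=5: ✓ (rhs at j=5)
  i=6: ✓ (rhs at j=6)
  i=7: ✓ (rhs at j=7)
Positions where it holds: {0, 3, 4, 5, 6, 7} → 6.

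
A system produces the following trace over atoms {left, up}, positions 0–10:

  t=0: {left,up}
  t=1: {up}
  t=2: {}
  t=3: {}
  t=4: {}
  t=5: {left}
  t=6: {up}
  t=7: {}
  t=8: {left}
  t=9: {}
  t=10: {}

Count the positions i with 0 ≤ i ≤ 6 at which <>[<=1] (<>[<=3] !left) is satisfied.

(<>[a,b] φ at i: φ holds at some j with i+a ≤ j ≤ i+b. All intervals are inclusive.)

Evaluate at each i in [0,6]:
  i=0: ✓ (witness j=0)
  i=1: ✓ (witness j=1)
  i=2: ✓ (witness j=2)
  i=3: ✓ (witness j=3)
  i=4: ✓ (witness j=4)
  i=5: ✓ (witness j=5)
  i=6: ✓ (witness j=6)
Positions where it holds: {0, 1, 2, 3, 4, 5, 6} → 7.

7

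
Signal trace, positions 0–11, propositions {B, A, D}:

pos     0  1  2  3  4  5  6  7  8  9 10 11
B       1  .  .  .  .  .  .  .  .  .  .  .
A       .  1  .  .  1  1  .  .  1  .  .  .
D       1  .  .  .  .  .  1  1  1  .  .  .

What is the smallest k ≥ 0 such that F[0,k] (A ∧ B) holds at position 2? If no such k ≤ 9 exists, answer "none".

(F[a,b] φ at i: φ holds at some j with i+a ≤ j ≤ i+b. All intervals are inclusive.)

Scan j = 2,3,… for (A ∧ B):
  j=2: fails
  j=3: fails
  j=4: fails
  j=5: fails
  j=6: fails
  j=7: fails
  j=8: fails
  j=9: fails
  j=10: fails
  j=11: fails
No j in [2,11] satisfies it → none.

none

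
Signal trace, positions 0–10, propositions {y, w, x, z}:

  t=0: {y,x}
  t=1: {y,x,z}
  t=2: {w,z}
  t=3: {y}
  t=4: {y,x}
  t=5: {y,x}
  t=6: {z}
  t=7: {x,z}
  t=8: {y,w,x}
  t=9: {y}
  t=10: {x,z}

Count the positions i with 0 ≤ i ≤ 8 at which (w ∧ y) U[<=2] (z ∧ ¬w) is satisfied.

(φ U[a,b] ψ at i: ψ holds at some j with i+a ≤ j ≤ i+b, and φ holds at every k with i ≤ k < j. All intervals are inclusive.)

3

Evaluate at each i in [0,8]:
  i=0: ✗ (lhs fails at k=0 before rhs at j=1)
  i=1: ✓ (rhs at j=1)
  i=2: ✗ (no rhs in [2,4])
  i=3: ✗ (no rhs in [3,5])
  i=4: ✗ (lhs fails at k=4 before rhs at j=6)
  i=5: ✗ (lhs fails at k=5 before rhs at j=6)
  i=6: ✓ (rhs at j=6)
  i=7: ✓ (rhs at j=7)
  i=8: ✗ (lhs fails at k=9 before rhs at j=10)
Positions where it holds: {1, 6, 7} → 3.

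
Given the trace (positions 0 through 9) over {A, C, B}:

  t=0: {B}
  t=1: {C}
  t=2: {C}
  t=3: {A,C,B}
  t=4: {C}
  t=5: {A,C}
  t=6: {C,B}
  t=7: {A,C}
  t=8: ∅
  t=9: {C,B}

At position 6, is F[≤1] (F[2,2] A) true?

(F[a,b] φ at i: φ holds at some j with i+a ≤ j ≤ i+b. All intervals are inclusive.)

Check F[2,2] A at each j in [6,7]:
  j=6: fails (none in [8,8])
  j=7: fails (none in [9,9])
No position in the window satisfies it → formula fails.

Does not hold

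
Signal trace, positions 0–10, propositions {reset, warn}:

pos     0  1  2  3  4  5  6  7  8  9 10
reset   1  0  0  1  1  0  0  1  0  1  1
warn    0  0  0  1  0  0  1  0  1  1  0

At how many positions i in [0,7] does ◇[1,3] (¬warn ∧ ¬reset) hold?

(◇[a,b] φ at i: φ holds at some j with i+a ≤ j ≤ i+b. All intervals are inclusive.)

Evaluate at each i in [0,7]:
  i=0: ✓ (witness j=1)
  i=1: ✓ (witness j=2)
  i=2: ✓ (witness j=5)
  i=3: ✓ (witness j=5)
  i=4: ✓ (witness j=5)
  i=5: ✗ (none in [6,8])
  i=6: ✗ (none in [7,9])
  i=7: ✗ (none in [8,10])
Positions where it holds: {0, 1, 2, 3, 4} → 5.

5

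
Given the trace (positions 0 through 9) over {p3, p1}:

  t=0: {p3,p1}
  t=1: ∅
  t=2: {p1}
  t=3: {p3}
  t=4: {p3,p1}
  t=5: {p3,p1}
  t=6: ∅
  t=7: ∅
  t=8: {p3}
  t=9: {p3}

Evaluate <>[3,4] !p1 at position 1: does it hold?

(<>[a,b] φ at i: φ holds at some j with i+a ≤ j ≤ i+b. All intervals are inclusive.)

Check !p1 at each j in [4,5]:
  j=4: false
  j=5: false
No position in the window satisfies it → formula fails.

False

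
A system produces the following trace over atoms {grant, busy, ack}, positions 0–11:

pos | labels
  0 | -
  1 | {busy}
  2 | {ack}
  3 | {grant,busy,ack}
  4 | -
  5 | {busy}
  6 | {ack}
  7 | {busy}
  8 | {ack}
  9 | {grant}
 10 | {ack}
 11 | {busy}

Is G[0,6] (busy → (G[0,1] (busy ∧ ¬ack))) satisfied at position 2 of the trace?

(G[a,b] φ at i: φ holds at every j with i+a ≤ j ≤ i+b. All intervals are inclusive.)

No

Check (busy → (G[0,1] (busy ∧ ¬ack))) at every j in [2,8]:
  j=2: antecedent false → ✓
  j=3: antecedent true; consequent fails at 3 → ✗
  j=4: antecedent false → ✓
  j=5: antecedent true; consequent fails at 6 → ✗
  j=6: antecedent false → ✓
  j=7: antecedent true; consequent fails at 8 → ✗
  j=8: antecedent false → ✓
Fails at j=3 → formula fails.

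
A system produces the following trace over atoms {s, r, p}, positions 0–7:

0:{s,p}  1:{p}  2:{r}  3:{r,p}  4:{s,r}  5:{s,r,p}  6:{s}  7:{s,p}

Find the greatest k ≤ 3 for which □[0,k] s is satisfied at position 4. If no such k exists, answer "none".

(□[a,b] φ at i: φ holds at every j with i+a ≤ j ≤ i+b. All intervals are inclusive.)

s must hold from j=4 onward; find where it first fails.
  j=4: holds
  j=5: holds
  j=6: holds
  j=7: holds
Holds through j=7; largest k = 3.

3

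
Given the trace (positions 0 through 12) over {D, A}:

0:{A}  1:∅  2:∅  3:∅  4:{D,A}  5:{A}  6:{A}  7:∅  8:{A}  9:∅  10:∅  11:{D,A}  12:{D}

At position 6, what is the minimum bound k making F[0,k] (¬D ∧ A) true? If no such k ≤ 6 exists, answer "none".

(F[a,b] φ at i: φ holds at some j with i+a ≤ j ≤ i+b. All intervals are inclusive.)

0

Scan j = 6,7,… for (¬D ∧ A):
  j=6: holds
First hit at j=6, so smallest k = 6-6 = 0.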